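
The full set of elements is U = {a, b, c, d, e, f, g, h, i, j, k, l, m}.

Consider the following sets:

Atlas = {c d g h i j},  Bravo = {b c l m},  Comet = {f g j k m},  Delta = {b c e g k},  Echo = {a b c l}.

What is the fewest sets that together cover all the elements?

Atlas, Comet, Delta, and Echo cover everything between them: the union {a, b, c, d, e, f, g, h, i, j, k, l, m} is all of U.
Only Atlas contains d, so Atlas is forced; the remaining 7 elements need at least 3 more sets (each remaining set adds at most 3) — so at least 4 sets are needed, and 4 is optimal.

4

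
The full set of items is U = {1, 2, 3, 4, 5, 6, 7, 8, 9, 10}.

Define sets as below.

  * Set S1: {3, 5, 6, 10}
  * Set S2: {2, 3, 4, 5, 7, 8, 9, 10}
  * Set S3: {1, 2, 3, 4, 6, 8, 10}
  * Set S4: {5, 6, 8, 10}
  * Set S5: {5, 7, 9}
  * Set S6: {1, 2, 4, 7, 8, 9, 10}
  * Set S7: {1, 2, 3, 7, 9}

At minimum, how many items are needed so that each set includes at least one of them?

H = {7, 10} meets every set (each contains at least one member of H), and |H| = 2.
The sets S3, S5 are pairwise disjoint, so any hitting set needs a separate item for each — at least 2. Hence 2 is optimal.

2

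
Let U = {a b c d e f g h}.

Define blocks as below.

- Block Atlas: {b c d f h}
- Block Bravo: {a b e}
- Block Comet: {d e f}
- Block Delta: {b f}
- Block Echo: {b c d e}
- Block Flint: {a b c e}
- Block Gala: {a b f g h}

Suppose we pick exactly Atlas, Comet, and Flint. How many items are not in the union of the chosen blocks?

1

Union of Atlas, Comet, Flint = {a, b, c, d, e, f, h}.
Not covered: g — 1 item.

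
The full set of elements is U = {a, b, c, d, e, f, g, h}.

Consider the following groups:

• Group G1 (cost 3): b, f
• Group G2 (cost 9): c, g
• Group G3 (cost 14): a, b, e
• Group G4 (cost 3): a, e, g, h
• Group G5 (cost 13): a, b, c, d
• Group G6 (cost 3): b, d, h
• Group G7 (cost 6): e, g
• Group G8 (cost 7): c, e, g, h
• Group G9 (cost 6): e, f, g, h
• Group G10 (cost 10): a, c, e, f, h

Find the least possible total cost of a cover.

G4, G6, G10 together cover every element (G4 ∪ G6 ∪ G10 = {a, b, c, d, e, f, g, h}); total cost 3 + 3 + 10 = 16.
No covering selection has total cost below 16.

16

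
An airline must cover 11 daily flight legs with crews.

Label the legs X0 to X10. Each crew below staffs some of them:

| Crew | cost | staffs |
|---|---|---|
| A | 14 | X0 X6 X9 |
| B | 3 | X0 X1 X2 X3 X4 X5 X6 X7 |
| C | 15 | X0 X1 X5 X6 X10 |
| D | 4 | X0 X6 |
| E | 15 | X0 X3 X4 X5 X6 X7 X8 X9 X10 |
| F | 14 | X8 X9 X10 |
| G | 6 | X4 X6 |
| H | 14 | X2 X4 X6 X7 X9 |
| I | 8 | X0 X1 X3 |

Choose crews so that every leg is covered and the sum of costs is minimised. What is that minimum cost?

B, F together cover every leg (B ∪ F = {X0, X1, X2, X3, X4, X5, X6, X7, X8, X9, X10}); total cost 3 + 14 = 17.
No covering selection has total cost below 17.

17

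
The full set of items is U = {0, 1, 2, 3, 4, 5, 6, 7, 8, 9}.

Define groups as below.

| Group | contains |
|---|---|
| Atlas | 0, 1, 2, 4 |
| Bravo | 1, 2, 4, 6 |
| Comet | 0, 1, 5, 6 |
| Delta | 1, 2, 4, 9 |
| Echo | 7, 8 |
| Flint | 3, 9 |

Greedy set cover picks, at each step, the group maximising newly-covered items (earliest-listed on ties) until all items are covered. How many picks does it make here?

4

Greedy: pick Atlas (covers 4 new) → pick Comet (covers 2 new) → pick Echo (covers 2 new) → pick Flint (covers 2 new). Total picks: 4.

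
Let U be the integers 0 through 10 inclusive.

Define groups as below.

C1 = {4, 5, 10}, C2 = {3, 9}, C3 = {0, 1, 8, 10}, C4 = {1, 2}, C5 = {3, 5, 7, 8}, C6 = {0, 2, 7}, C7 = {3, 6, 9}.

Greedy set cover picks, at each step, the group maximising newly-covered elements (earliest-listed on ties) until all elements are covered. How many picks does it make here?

Greedy: pick C3 (covers 4 new) → pick C5 (covers 3 new) → pick C7 (covers 2 new) → pick C1 (covers 1 new) → pick C4 (covers 1 new). Total picks: 5.
(The true minimum cover uses only 4 groups, so greedy is not optimal here.)

5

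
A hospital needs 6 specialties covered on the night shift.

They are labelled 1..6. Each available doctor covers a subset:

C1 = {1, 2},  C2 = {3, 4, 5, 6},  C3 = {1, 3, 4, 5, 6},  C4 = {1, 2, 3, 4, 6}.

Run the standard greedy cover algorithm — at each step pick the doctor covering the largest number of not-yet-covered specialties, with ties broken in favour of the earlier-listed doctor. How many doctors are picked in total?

Greedy: pick C3 (covers 5 new) → pick C1 (covers 1 new). Total picks: 2.

2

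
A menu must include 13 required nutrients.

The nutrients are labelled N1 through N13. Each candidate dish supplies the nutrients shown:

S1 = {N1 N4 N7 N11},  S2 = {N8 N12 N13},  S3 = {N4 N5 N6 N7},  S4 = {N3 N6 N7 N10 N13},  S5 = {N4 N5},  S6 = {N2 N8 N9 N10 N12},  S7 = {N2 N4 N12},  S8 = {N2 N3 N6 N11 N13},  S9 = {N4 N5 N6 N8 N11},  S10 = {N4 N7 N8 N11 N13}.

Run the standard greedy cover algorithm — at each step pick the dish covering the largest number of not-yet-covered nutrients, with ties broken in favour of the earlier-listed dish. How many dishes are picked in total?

Greedy: pick S4 (covers 5 new) → pick S6 (covers 4 new) → pick S1 (covers 3 new) → pick S3 (covers 1 new). Total picks: 4.

4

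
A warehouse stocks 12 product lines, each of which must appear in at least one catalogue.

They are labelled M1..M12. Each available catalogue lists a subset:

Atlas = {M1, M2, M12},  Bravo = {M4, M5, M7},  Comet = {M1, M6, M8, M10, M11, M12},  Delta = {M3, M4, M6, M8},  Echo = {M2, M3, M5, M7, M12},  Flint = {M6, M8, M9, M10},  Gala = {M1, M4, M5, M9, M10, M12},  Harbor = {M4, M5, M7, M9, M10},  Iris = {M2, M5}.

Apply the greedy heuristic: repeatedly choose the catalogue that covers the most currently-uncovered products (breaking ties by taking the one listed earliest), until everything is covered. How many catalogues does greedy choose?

3

Greedy: pick Comet (covers 6 new) → pick Echo (covers 4 new) → pick Gala (covers 2 new). Total picks: 3.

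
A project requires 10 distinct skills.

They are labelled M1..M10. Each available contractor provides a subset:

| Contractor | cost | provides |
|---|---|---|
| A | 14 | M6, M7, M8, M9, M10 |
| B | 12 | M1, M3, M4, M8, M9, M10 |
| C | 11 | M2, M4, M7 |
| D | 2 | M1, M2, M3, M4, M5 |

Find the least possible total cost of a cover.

A, D together cover every skill (A ∪ D = {M1, M2, M3, M4, M5, M6, M7, M8, M9, M10}); total cost 14 + 2 = 16.
No covering selection has total cost below 16.

16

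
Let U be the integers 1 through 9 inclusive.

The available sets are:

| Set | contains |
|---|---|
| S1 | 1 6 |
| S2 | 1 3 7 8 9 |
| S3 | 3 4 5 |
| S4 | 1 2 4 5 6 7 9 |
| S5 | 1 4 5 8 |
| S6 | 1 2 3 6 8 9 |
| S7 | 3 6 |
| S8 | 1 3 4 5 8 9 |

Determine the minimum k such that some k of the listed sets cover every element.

2

S4 and S8 together: S4 ∪ S8 = {1, 2, 3, 4, 5, 6, 7, 8, 9} — every element is covered.
No single set has all 9 elements (the largest, S4, has 7), so 2 is optimal.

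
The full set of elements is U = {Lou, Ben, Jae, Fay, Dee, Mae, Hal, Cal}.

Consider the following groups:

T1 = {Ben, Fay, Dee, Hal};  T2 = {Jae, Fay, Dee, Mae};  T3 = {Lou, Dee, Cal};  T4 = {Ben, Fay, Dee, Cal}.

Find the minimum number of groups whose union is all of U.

Take {T1, T2, T3}. Their union is {Lou, Ben, Jae, Fay, Dee, Mae, Hal, Cal}, which is all 8 elements.
Only T3 contains Lou, so T3 is forced; the remaining 5 elements need at least 2 more groups (each remaining group adds at most 3) — so at least 3 groups are needed, and 3 is optimal.

3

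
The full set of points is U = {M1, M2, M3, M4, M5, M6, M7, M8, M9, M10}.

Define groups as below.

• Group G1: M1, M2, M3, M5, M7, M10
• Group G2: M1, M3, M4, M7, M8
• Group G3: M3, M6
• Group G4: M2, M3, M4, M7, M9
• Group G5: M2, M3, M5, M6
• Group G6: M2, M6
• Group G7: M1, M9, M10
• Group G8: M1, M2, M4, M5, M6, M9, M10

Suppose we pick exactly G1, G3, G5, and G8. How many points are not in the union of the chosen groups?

1

Union of G1, G3, G5, G8 = {M1, M2, M3, M4, M5, M6, M7, M9, M10}.
Not covered: M8 — 1 point.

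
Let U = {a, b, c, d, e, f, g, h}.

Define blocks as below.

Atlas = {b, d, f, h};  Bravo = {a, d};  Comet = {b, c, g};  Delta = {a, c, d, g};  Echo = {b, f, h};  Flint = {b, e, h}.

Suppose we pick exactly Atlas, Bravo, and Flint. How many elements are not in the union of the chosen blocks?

Union of Atlas, Bravo, Flint = {a, b, d, e, f, h}.
Not covered: c, g — 2 elements.

2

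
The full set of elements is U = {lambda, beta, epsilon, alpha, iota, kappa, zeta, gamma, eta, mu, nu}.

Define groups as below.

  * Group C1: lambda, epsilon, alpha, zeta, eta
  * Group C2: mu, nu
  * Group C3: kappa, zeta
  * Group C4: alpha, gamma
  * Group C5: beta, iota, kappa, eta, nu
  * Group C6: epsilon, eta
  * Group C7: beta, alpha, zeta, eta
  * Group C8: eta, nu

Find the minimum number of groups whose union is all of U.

4

C1, C2, C4, and C5 cover everything between them: the union {lambda, beta, epsilon, alpha, iota, kappa, zeta, gamma, eta, mu, nu} is all of U.
No 3 of the 8 groups cover everything (all 56 combinations miss at least one element), so 4 is optimal.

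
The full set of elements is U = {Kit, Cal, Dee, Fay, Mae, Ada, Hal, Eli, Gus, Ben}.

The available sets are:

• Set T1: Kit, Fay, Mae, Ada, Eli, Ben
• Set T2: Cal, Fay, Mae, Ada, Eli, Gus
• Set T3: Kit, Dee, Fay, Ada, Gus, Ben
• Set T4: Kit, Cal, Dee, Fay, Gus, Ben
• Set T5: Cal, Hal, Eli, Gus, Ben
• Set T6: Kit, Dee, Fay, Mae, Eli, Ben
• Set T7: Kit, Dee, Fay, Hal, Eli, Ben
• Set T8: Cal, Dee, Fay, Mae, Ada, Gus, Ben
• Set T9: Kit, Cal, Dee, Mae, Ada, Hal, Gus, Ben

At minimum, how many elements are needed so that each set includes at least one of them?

2

The 2 elements {Mae, Ben} hit every set.
No single element lies in every set, so at least 2 are needed and 2 is optimal.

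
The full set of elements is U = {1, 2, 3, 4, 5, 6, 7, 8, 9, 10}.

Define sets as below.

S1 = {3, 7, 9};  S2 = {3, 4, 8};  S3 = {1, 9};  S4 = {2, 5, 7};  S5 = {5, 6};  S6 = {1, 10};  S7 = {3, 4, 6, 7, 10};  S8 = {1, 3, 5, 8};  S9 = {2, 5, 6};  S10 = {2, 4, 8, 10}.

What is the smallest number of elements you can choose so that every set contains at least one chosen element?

4

Take H = {1, 5, 7, 8}. Each listed set contains at least one of these, so H is a hitting set of size 4.
No choice of 3 elements meets every set, so 4 is the minimum.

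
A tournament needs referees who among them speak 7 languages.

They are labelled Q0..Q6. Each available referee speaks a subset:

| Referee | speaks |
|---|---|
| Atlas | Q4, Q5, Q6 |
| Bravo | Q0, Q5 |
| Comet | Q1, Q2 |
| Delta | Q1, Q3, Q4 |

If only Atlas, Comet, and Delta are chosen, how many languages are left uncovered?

Union of Atlas, Comet, Delta = {Q1, Q2, Q3, Q4, Q5, Q6}.
Not covered: Q0 — 1 language.

1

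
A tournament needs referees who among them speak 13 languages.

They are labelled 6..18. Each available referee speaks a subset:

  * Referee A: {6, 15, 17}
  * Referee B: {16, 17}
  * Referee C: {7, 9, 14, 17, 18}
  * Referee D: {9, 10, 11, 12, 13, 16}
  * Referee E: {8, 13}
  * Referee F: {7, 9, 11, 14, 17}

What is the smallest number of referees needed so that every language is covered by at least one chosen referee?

4

A and C and D and E together: A ∪ C ∪ D ∪ E = {6, 7, 8, 9, 10, 11, 12, 13, 14, 15, 16, 17, 18} — every language is covered.
Only E contains 8, so E is forced; the remaining 11 languages need at least 3 more referees (each remaining referee adds at most 5) — so at least 4 referees are needed, and 4 is optimal.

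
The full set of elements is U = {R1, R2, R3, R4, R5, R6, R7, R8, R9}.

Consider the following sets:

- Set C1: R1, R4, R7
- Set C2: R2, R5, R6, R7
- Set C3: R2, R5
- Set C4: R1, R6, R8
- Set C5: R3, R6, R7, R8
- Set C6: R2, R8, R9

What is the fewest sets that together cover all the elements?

C1, C2, C5, and C6 cover everything between them: the union {R1, R2, R3, R4, R5, R6, R7, R8, R9} is all of U.
Only C5 contains R3, so C5 is forced; the remaining 5 elements need at least 3 more sets (each remaining set adds at most 2) — so at least 4 sets are needed, and 4 is optimal.

4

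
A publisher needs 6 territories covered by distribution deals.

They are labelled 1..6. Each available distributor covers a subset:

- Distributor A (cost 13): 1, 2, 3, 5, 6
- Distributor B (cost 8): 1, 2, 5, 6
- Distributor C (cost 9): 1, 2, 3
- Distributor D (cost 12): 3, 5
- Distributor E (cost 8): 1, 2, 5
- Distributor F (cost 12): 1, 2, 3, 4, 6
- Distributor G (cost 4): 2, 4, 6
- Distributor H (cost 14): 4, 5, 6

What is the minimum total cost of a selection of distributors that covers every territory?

17

A, G together cover every territory (A ∪ G = {1, 2, 3, 4, 5, 6}); total cost 13 + 4 = 17.
The greedy pick G, B, C costs 21; no covering selection beats 17.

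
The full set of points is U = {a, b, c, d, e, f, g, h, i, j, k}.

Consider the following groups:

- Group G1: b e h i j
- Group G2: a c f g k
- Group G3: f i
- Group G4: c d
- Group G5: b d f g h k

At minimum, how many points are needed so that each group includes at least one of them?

Take T = {c, h, i}. Each listed group contains at least one of these, so T is a hitting set of size 3.
No choice of 2 points meets every group, so 3 is the minimum.

3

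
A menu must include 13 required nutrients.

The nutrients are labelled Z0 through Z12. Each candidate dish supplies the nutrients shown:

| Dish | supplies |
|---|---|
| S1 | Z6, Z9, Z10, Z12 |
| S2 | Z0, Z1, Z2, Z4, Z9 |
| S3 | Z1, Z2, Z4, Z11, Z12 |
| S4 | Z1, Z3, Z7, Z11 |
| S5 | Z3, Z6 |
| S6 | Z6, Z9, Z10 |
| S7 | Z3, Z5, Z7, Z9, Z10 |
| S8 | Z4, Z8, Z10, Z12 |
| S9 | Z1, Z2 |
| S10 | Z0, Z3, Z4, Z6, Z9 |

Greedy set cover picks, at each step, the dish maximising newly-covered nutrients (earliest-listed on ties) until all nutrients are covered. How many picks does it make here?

5

Greedy: pick S2 (covers 5 new) → pick S7 (covers 4 new) → pick S1 (covers 2 new) → pick S3 (covers 1 new) → pick S8 (covers 1 new). Total picks: 5.
(The true minimum cover uses only 4 dishes, so greedy is not optimal here.)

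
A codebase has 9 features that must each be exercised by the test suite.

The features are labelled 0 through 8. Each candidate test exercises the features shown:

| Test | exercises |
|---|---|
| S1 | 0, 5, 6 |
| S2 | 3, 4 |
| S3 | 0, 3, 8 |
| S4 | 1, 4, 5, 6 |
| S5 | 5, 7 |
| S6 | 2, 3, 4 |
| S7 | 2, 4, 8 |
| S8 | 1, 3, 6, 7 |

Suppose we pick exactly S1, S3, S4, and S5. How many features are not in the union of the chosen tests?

Union of S1, S3, S4, S5 = {0, 1, 3, 4, 5, 6, 7, 8}.
Not covered: 2 — 1 feature.

1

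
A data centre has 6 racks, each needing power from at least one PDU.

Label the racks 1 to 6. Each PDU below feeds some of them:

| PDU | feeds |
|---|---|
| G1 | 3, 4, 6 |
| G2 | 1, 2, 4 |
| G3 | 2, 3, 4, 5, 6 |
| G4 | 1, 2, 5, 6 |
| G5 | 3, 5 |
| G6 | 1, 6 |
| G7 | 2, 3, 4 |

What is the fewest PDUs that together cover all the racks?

2

Take {G4, G7}. Their union is {1, 2, 3, 4, 5, 6}, which is all 6 racks.
No single PDU has all 6 racks (the largest, G3, has 5), so 2 is optimal.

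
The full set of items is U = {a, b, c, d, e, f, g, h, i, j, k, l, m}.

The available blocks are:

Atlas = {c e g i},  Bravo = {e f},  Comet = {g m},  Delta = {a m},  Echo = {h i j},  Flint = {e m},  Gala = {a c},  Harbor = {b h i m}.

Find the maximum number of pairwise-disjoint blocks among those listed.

4

Bravo, Comet, Echo, Gala are pairwise disjoint (Bravo={e,f}; Comet={g,m}; Echo={h,i,j}; Gala={a,c}).
Every remaining block overlaps one of these, and no 5 of the listed blocks are pairwise disjoint, so 4 is the maximum.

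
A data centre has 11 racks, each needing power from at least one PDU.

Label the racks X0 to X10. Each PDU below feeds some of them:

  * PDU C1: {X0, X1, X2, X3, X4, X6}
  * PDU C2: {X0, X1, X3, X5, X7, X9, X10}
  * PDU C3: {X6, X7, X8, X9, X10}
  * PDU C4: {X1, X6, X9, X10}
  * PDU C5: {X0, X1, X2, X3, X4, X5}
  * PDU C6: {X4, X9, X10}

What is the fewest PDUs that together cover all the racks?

C3 and C5 together: C3 ∪ C5 = {X0, X1, X2, X3, X4, X5, X6, X7, X8, X9, X10} — every rack is covered.
No single PDU has all 11 racks (the largest, C2, has 7), so 2 is optimal.

2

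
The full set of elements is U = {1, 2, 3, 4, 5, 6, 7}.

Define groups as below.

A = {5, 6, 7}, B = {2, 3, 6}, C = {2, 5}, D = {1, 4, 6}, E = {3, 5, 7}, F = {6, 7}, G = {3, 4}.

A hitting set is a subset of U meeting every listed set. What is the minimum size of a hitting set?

3

The 3 elements {4, 5, 6} hit every group.
The groups C, F, G are pairwise disjoint, so any hitting set needs a separate element for each — at least 3. Hence 3 is optimal.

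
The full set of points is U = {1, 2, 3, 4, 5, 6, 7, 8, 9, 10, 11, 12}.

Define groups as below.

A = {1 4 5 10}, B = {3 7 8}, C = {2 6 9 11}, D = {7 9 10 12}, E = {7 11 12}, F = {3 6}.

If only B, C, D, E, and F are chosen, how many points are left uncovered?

Union of B, C, D, E, F = {2, 3, 6, 7, 8, 9, 10, 11, 12}.
Not covered: 1, 4, 5 — 3 points.

3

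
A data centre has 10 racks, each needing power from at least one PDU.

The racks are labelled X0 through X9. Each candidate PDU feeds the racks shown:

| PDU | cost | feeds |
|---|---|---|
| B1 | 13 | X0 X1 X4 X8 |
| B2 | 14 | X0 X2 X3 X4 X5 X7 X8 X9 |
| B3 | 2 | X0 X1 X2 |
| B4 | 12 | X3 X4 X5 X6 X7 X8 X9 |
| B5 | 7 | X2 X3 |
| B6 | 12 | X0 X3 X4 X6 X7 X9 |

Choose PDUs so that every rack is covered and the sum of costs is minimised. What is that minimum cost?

B3, B4 together cover every rack (B3 ∪ B4 = {X0, X1, X2, X3, X4, X5, X6, X7, X8, X9}); total cost 2 + 12 = 14.
No covering selection has total cost below 14.

14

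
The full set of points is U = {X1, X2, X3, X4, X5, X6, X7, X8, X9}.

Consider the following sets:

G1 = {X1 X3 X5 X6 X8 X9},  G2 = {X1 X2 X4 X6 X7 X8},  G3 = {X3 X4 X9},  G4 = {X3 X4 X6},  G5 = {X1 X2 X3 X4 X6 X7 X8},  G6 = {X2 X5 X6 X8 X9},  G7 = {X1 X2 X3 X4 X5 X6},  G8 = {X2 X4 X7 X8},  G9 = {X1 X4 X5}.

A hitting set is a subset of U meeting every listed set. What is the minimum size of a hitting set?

2

H = {X4, X5} meets every set (each contains at least one member of H), and |H| = 2.
No single point lies in every set, so at least 2 are needed and 2 is optimal.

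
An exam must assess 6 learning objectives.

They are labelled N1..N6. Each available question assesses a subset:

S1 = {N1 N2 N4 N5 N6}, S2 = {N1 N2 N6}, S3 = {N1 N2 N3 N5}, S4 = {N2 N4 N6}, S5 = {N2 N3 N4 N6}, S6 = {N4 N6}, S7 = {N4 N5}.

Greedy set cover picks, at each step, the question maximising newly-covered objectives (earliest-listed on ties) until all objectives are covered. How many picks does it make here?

2

Greedy: pick S1 (covers 5 new) → pick S3 (covers 1 new). Total picks: 2.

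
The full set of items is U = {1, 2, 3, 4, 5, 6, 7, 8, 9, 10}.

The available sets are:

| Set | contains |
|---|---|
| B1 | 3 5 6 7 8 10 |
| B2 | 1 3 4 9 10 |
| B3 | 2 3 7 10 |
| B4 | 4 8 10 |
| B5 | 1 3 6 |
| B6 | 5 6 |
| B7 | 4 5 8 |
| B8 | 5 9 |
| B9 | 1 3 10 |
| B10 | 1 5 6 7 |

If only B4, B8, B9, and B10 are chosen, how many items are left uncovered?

1

Union of B4, B8, B9, B10 = {1, 3, 4, 5, 6, 7, 8, 9, 10}.
Not covered: 2 — 1 item.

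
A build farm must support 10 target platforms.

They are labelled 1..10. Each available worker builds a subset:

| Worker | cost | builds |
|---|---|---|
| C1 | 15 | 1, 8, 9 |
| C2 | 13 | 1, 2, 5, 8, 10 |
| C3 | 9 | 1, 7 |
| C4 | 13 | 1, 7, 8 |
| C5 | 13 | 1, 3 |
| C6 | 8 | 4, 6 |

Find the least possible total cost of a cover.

C1, C2, C3, C5, C6 together cover every platform (C1 ∪ C2 ∪ C3 ∪ C5 ∪ C6 = {1, 2, 3, 4, 5, 6, 7, 8, 9, 10}); total cost 15 + 13 + 9 + 13 + 8 = 58.
No covering selection has total cost below 58.

58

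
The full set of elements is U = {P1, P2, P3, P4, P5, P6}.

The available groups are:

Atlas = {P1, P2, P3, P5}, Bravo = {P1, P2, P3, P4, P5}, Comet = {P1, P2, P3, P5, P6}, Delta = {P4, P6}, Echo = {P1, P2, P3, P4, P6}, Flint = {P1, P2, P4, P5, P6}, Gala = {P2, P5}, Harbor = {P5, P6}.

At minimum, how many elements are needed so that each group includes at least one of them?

2

Take H = {P4, P5}. Each listed group contains at least one of these, so H is a hitting set of size 2.
The groups Delta, Gala are pairwise disjoint, so any hitting set needs a separate element for each — at least 2. Hence 2 is optimal.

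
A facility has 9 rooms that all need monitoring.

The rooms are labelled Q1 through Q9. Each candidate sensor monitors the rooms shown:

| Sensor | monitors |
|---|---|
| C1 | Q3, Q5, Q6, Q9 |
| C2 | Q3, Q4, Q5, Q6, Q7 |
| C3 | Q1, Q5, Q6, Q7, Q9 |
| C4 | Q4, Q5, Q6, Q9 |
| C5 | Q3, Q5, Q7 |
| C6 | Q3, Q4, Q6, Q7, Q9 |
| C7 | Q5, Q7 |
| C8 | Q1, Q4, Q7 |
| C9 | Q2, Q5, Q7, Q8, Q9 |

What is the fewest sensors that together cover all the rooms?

3

C1 and C8 and C9 together: C1 ∪ C8 ∪ C9 = {Q1, Q2, Q3, Q4, Q5, Q6, Q7, Q8, Q9} — every room is covered.
Only C9 contains Q2, so C9 is forced; the remaining 4 rooms need at least 2 more sensors (each remaining sensor adds at most 3) — so at least 3 sensors are needed, and 3 is optimal.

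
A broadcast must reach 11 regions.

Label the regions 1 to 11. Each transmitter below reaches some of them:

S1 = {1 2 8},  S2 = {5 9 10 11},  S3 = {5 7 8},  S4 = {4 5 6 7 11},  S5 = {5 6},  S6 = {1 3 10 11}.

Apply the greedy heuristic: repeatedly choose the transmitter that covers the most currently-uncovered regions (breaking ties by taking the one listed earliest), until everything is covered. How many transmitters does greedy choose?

4

Greedy: pick S4 (covers 5 new) → pick S1 (covers 3 new) → pick S2 (covers 2 new) → pick S6 (covers 1 new). Total picks: 4.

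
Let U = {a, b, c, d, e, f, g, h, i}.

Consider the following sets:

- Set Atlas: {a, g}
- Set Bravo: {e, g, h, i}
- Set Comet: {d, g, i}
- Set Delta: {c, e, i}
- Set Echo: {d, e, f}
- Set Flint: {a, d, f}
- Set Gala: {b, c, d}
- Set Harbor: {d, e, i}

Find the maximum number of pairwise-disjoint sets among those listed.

2

Delta, Flint are pairwise disjoint (Delta={c,e,i}; Flint={a,d,f}).
Every remaining set overlaps one of these, and no 3 of the listed sets are pairwise disjoint, so 2 is the maximum.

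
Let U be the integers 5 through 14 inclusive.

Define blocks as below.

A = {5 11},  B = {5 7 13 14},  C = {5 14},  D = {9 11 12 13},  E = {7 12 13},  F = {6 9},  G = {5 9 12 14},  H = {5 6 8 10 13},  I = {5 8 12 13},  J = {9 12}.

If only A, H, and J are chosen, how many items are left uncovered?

2

Union of A, H, J = {5, 6, 8, 9, 10, 11, 12, 13}.
Not covered: 7, 14 — 2 items.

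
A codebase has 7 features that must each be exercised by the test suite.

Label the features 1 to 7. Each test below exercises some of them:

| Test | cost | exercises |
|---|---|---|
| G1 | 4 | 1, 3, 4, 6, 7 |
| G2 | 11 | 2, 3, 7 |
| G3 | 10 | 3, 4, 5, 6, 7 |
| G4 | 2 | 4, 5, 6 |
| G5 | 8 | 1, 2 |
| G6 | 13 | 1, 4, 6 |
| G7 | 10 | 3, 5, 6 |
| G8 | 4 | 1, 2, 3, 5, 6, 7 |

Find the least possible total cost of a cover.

6

G4, G8 together cover every feature (G4 ∪ G8 = {1, 2, 3, 4, 5, 6, 7}); total cost 2 + 4 = 6.
No covering selection has total cost below 6.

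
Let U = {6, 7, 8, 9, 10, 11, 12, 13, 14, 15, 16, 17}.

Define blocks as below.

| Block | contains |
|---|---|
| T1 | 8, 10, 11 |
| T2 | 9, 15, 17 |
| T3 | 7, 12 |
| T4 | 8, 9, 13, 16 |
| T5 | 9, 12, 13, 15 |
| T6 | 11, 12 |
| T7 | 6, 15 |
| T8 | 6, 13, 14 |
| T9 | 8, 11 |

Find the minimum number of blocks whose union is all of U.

T1 and T2 and T3 and T4 and T8 together: T1 ∪ T2 ∪ T3 ∪ T4 ∪ T8 = {6, 7, 8, 9, 10, 11, 12, 13, 14, 15, 16, 17} — every point is covered.
Only T4 contains 16, so T4 is forced; the remaining 8 points need at least 4 more blocks (each remaining block adds at most 2) — so at least 5 blocks are needed, and 5 is optimal.

5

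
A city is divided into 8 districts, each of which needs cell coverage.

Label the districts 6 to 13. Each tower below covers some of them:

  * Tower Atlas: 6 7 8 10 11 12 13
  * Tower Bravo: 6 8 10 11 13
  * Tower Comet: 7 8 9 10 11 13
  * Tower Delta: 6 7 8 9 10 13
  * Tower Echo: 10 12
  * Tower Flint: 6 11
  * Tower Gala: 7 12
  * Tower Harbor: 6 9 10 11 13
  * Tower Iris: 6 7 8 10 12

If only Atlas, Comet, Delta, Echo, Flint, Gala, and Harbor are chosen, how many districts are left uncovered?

Union of Atlas, Comet, Delta, Echo, Flint, Gala, Harbor = {6, 7, 8, 9, 10, 11, 12, 13} — that's every district, so 0 are uncovered.

0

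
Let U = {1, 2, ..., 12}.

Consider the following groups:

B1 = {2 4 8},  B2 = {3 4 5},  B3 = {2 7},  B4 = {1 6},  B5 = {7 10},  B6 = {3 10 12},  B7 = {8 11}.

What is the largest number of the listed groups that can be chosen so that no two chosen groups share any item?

4

B3, B4, B6, B7 are pairwise disjoint (B3={2,7}; B4={1,6}; B6={3,10,12}; B7={8,11}).
Every remaining group overlaps one of these, and no 5 of the listed groups are pairwise disjoint, so 4 is the maximum.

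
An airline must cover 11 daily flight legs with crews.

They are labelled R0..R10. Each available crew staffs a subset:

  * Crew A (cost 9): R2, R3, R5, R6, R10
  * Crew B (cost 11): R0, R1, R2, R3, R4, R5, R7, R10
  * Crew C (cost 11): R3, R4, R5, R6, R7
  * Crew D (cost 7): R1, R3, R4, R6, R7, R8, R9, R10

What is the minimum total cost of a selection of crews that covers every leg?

18

B, D together cover every leg (B ∪ D = {R0, R1, R2, R3, R4, R5, R6, R7, R8, R9, R10}); total cost 11 + 7 = 18.
No covering selection has total cost below 18.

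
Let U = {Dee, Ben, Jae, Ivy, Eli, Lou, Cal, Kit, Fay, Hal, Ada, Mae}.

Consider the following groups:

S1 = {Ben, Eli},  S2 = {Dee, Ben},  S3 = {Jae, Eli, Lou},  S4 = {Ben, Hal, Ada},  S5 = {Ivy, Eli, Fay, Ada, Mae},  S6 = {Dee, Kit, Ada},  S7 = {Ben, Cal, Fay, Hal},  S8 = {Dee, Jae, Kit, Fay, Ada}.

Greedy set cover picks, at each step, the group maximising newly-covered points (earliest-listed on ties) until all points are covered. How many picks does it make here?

4

Greedy: pick S5 (covers 5 new) → pick S7 (covers 3 new) → pick S8 (covers 3 new) → pick S3 (covers 1 new). Total picks: 4.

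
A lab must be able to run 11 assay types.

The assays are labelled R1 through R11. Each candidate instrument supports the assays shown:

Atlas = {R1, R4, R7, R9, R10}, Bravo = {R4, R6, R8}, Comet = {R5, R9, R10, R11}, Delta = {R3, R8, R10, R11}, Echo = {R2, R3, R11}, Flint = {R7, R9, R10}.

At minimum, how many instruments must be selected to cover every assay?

Atlas and Bravo and Comet and Echo together: Atlas ∪ Bravo ∪ Comet ∪ Echo = {R1, R2, R3, R4, R5, R6, R7, R8, R9, R10, R11} — every assay is covered.
Only Comet contains R5, so Comet is forced; the remaining 7 assays need at least 3 more instruments (each remaining instrument adds at most 3) — so at least 4 instruments are needed, and 4 is optimal.

4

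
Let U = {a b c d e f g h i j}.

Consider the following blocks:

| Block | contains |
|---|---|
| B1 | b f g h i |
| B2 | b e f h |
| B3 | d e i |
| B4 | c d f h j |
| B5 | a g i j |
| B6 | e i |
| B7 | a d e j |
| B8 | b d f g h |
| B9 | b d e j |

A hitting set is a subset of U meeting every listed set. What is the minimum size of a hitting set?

3

Take T = {e, h, i}. Each listed block contains at least one of these, so T is a hitting set of size 3.
No choice of 2 points meets every block, so 3 is the minimum.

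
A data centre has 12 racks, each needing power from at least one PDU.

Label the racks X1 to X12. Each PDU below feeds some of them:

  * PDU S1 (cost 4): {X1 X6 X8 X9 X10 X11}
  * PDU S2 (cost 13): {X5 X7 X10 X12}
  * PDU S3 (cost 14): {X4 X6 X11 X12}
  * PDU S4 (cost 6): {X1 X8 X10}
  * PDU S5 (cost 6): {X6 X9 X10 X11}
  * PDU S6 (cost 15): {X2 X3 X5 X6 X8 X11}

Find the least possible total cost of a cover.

46

S1, S2, S3, S6 together cover every rack (S1 ∪ S2 ∪ S3 ∪ S6 = {X1, X2, X3, X4, X5, X6, X7, X8, X9, X10, X11, X12}); total cost 4 + 13 + 14 + 15 = 46.
No covering selection has total cost below 46.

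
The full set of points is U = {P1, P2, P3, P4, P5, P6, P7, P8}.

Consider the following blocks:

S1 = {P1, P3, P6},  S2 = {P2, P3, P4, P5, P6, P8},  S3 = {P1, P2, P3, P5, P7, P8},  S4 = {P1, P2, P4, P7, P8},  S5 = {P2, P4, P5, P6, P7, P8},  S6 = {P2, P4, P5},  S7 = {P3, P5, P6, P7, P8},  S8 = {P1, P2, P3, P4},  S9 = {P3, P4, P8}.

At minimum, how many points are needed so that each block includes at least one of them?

The 2 points {P3, P4} hit every block.
The blocks S1, S6 are pairwise disjoint, so any hitting set needs a separate point for each — at least 2. Hence 2 is optimal.

2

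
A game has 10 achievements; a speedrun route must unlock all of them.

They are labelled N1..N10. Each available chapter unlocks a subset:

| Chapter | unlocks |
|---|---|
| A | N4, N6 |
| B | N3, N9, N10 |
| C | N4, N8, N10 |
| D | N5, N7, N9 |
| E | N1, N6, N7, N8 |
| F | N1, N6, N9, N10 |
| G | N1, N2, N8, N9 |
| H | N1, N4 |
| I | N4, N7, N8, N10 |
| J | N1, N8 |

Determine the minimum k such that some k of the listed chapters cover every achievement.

4

A and B and D and G together: A ∪ B ∪ D ∪ G = {N1, N2, N3, N4, N5, N6, N7, N8, N9, N10} — every achievement is covered.
Only D contains N5, so D is forced; the remaining 7 achievements need at least 3 more chapters (each remaining chapter adds at most 3) — so at least 4 chapters are needed, and 4 is optimal.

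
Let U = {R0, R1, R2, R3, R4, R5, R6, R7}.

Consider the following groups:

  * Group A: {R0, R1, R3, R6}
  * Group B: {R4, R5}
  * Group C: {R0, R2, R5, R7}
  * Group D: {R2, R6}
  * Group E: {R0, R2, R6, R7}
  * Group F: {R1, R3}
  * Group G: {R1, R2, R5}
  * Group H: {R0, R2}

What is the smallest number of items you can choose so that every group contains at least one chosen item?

The 3 items {R1, R2, R4} hit every group.
The groups B, D, F are pairwise disjoint, so any hitting set needs a separate item for each — at least 3. Hence 3 is optimal.

3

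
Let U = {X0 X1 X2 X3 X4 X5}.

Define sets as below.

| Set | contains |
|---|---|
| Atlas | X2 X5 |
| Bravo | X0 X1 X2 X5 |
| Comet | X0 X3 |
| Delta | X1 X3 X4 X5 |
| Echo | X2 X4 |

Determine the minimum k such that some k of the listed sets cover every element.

Take {Bravo, Delta}. Their union is {X0, X1, X2, X3, X4, X5}, which is all 6 elements.
No single set has all 6 elements (the largest, Bravo, has 4), so 2 is optimal.

2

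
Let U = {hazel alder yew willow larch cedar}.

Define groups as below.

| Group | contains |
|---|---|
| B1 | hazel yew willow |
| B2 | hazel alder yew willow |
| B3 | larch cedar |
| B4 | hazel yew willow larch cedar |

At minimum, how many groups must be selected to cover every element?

2

B2 and B3 together: B2 ∪ B3 = {hazel, alder, yew, willow, larch, cedar} — every element is covered.
No single group has all 6 elements (the largest, B4, has 5), so 2 is optimal.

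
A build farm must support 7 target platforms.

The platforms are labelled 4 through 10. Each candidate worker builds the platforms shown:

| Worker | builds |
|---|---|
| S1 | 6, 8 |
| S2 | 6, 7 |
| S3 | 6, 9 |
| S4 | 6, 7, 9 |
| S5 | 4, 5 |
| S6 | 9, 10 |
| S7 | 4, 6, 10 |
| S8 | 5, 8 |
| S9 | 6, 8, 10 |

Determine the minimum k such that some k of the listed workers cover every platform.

Take {S4, S5, S9}. Their union is {4, 5, 6, 7, 8, 9, 10}, which is all 7 platforms.
Each worker has at most 3 platforms, and 2·3 = 6 < 7 — so at least 3 workers are needed, and 3 is optimal.

3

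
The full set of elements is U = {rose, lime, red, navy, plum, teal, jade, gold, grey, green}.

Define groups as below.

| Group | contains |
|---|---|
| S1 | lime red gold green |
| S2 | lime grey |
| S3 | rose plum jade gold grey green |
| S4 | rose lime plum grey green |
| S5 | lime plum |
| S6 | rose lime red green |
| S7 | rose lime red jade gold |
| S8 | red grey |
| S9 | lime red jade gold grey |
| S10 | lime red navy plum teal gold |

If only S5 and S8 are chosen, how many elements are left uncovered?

Union of S5, S8 = {lime, red, plum, grey}.
Not covered: rose, navy, teal, jade, gold, green — 6 elements.

6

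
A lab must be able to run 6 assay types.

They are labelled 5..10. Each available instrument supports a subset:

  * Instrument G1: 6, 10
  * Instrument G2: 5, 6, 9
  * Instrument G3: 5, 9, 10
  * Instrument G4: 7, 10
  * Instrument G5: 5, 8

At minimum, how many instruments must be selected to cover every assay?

3

G2 and G4 and G5 together: G2 ∪ G4 ∪ G5 = {5, 6, 7, 8, 9, 10} — every assay is covered.
Only G4 contains 7, so G4 is forced; the remaining 4 assays need at least 2 more instruments (each remaining instrument adds at most 3) — so at least 3 instruments are needed, and 3 is optimal.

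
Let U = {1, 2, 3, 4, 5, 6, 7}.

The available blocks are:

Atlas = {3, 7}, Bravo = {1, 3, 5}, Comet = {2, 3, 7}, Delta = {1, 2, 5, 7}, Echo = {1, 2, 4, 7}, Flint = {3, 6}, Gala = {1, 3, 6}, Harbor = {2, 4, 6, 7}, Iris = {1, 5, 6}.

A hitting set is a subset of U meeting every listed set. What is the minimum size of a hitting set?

3

The 3 elements {3, 5, 7} hit every block.
No choice of 2 elements meets every block, so 3 is the minimum.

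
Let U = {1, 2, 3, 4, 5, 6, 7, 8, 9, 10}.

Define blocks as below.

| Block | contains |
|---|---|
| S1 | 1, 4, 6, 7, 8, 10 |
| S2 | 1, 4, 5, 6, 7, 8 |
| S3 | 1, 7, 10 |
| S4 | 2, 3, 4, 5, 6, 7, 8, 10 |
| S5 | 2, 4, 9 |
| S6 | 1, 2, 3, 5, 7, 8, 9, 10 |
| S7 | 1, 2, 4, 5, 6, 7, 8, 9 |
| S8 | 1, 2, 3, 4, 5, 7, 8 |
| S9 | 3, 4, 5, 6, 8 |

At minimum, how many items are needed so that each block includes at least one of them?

2

The 2 items {1, 4} hit every block.
The blocks S3, S5 are pairwise disjoint, so any hitting set needs a separate item for each — at least 2. Hence 2 is optimal.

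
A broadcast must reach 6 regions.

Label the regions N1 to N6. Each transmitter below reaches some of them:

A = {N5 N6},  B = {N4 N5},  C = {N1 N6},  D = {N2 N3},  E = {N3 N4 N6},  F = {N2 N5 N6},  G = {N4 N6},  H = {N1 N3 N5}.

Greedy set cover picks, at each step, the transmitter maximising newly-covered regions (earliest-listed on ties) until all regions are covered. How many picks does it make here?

3

Greedy: pick E (covers 3 new) → pick F (covers 2 new) → pick C (covers 1 new). Total picks: 3.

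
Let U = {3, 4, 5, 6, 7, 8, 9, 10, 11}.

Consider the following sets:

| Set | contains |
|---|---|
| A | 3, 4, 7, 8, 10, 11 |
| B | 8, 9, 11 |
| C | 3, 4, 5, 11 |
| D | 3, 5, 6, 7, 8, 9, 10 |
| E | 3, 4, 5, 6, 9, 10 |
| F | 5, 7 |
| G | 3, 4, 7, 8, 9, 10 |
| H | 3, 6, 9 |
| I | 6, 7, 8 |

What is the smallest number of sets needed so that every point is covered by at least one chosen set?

Take {A, D}. Their union is {3, 4, 5, 6, 7, 8, 9, 10, 11}, which is all 9 points.
No single set has all 9 points (the largest, D, has 7), so 2 is optimal.

2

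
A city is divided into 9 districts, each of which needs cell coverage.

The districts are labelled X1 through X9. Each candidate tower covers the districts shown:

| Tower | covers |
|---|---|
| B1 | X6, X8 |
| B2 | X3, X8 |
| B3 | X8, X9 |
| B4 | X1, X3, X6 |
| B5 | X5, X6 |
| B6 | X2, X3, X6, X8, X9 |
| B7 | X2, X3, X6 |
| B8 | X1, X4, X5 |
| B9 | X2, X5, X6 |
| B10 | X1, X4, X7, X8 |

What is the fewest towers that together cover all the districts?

3

Take {B5, B6, B10}. Their union is {X1, X2, X3, X4, X5, X6, X7, X8, X9}, which is all 9 districts.
Only B10 contains X7, so B10 is forced; the remaining 5 districts need at least 2 more towers (each remaining tower adds at most 4) — so at least 3 towers are needed, and 3 is optimal.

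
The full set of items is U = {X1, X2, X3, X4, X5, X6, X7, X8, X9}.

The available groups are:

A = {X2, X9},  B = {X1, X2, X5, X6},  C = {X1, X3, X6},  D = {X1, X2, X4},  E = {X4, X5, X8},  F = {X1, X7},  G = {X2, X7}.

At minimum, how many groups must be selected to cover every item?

4

A, C, E, and F cover everything between them: the union {X1, X2, X3, X4, X5, X6, X7, X8, X9} is all of U.
Only A contains X9, so A is forced; the remaining 7 items need at least 3 more groups (each remaining group adds at most 3) — so at least 4 groups are needed, and 4 is optimal.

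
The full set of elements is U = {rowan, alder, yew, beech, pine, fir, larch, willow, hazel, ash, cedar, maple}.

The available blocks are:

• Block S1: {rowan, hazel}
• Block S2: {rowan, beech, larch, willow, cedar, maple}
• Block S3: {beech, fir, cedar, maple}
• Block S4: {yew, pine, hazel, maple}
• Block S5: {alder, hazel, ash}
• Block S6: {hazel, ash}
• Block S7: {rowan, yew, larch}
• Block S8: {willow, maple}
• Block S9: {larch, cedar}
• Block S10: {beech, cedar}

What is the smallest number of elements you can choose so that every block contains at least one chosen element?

The 4 elements {rowan, hazel, cedar, maple} hit every block.
The blocks S5, S7, S8, S10 are pairwise disjoint, so any hitting set needs a separate element for each — at least 4. Hence 4 is optimal.

4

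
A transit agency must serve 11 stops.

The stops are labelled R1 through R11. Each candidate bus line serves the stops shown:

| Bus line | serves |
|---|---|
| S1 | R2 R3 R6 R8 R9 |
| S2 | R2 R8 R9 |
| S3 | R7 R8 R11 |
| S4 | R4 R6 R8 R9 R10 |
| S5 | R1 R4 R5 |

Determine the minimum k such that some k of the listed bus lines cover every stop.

4

S1 and S3 and S4 and S5 together: S1 ∪ S3 ∪ S4 ∪ S5 = {R1, R2, R3, R4, R5, R6, R7, R8, R9, R10, R11} — every stop is covered.
Only S4 contains R10, so S4 is forced; the remaining 6 stops need at least 3 more bus lines (each remaining bus line adds at most 2) — so at least 4 bus lines are needed, and 4 is optimal.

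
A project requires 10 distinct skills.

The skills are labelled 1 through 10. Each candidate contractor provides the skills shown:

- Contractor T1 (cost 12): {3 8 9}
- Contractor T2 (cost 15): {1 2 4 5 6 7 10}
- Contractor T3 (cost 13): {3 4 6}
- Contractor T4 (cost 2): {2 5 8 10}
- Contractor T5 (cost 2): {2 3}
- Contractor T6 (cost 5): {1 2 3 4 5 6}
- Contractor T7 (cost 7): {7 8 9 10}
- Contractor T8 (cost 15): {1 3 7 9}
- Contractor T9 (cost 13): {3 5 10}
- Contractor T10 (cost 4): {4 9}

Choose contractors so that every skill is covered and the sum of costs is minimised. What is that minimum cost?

12

T6, T7 together cover every skill (T6 ∪ T7 = {1, 2, 3, 4, 5, 6, 7, 8, 9, 10}); total cost 5 + 7 = 12.
The greedy pick T4, T6, T7 costs 14; no covering selection beats 12.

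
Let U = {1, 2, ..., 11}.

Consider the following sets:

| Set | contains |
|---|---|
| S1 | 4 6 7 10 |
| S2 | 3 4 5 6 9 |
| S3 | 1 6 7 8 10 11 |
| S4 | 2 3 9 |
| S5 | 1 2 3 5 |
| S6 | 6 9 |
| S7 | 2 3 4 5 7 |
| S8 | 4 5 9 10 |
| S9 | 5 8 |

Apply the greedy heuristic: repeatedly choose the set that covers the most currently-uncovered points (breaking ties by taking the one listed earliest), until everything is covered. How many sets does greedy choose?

3

Greedy: pick S3 (covers 6 new) → pick S2 (covers 4 new) → pick S4 (covers 1 new). Total picks: 3.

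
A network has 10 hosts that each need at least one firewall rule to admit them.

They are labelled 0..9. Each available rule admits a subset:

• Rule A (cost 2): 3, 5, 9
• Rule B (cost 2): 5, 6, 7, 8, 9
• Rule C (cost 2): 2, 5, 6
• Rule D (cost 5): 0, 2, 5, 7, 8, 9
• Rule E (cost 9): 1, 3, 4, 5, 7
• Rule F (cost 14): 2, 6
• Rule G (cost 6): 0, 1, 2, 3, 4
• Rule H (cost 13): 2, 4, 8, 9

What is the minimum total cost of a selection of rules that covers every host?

8

B, G together cover every host (B ∪ G = {0, 1, 2, 3, 4, 5, 6, 7, 8, 9}); total cost 2 + 6 = 8.
No covering selection has total cost below 8.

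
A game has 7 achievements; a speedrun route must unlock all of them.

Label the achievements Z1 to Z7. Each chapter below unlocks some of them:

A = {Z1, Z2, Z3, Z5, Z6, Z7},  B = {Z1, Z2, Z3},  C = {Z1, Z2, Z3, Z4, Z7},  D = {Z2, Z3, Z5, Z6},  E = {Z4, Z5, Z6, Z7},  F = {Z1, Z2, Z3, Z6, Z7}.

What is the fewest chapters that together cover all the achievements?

2

Take {E, F}. Their union is {Z1, Z2, Z3, Z4, Z5, Z6, Z7}, which is all 7 achievements.
No single chapter has all 7 achievements (the largest, A, has 6), so 2 is optimal.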